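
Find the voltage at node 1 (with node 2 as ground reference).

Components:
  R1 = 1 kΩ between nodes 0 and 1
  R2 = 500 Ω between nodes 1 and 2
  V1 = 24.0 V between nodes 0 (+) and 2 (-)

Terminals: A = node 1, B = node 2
Nodal analysis, taking node 2 as the 0 V reference.
Source V1 fixes V_0 = 24 V.
KCL at each unknown node (sum of currents leaving = 0; resistances in Ω):
  Node 1: (V_1 - 24)/1000 + (V_1 - 0)/500 = 0
Collecting terms: 0.003 × V_1 = 0.024  =>  V_1 = 8 V
The requested potential is V_1 = 8 V.

Final answer: V_1 = 8 V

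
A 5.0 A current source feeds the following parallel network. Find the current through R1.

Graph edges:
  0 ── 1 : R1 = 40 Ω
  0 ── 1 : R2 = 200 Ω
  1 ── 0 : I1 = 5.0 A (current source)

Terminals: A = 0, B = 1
All resistors sit directly between nodes 0 and 1, so they are in parallel and share one voltage V; the full source current 5 A splits among them.
1/R_par = 1/40 + 1/200 = 0.03 S  =>  R_par = 33.33 Ω
V = I × R_par = 5 × 33.33 = 166.7 V
I_R1 = V/R1 = 166.7/40 = 4.167 A

Final answer: 4.167 A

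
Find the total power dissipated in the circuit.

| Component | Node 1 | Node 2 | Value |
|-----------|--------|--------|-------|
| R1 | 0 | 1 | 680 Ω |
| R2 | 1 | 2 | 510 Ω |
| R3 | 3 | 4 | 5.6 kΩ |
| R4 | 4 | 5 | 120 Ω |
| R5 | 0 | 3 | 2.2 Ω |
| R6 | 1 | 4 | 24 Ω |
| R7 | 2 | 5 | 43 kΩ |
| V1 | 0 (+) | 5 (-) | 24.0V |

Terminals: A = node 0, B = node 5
Nodal analysis, taking node 5 as the 0 V reference.
Source V1 fixes V_0 = 24 V.
KCL at each unknown node (sum of currents leaving = 0; resistances in Ω):
  Node 1: (V_1 - 24)/680 + (V_1 - V_2)/510 + (V_1 - V_4)/24 = 0
  Node 2: (V_2 - V_1)/510 + (V_2 - 0)/43000 = 0
  Node 3: (V_3 - V_4)/5600 + (V_3 - 24)/2.2 = 0
  Node 4: (V_4 - V_3)/5600 + (V_4 - 0)/120 + (V_4 - V_1)/24 = 0
Collecting terms (coefficients in siemens):
  0.0451·V_1 - 0.001961·V_2 - 0.04167·V_4 = 0.03529
  0.001984·V_2 - 0.001961·V_1 = 0
  0.4547·V_3 - 0.0001786·V_4 = 10.91
  0.05018·V_4 - 0.04167·V_1 - 0.0001786·V_3 = 0
Solving these 4 simultaneous equations (Gaussian elimination) gives:
  V_1 = 4.538 V, V_2 = 4.485 V, V_3 = 23.99 V, V_4 = 3.854 V
Power in each resistor, P = (ΔV)²/R:
  P_R1 = (24 - 4.538)²/680 = 0.557 W
  P_R2 = (4.538 - 4.485)²/510 = 0.000005548 W
  P_R3 = (23.99 - 3.854)²/5600 = 0.07242 W
  P_R4 = (3.854 - 0)²/120 = 0.1237 W
  P_R5 = (24 - 23.99)²/2.2 = 0.00002845 W
  P_R6 = (4.538 - 3.854)²/24 = 0.01952 W
  P_R7 = (4.485 - 0)²/43000 = 0.0004677 W
P_total = P_R1 + P_R2 + P_R3 + P_R4 + P_R5 + P_R6 + P_R7 = 0.7732 W

Final answer: 0.7732 W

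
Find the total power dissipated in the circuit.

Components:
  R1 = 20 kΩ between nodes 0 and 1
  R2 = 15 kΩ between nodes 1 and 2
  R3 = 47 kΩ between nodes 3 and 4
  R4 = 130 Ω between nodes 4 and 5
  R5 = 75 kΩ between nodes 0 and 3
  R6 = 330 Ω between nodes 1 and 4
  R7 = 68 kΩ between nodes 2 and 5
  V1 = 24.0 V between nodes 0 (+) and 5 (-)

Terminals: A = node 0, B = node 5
Nodal analysis, taking node 5 as the 0 V reference.
Source V1 fixes V_0 = 24 V.
KCL at each unknown node (sum of currents leaving = 0; resistances in Ω):
  Node 1: (V_1 - 24)/20000 + (V_1 - V_2)/15000 + (V_1 - V_4)/330 = 0
  Node 2: (V_2 - V_1)/15000 + (V_2 - 0)/68000 = 0
  Node 3: (V_3 - V_4)/47000 + (V_3 - 24)/75000 = 0
  Node 4: (V_4 - V_3)/47000 + (V_4 - 0)/130 + (V_4 - V_1)/330 = 0
Collecting terms (coefficients in siemens):
  0.003147·V_1 - 0.00006667·V_2 - 0.00303·V_4 = 0.0012
  0.00008137·V_2 - 0.00006667·V_1 = 0
  0.00003461·V_3 - 0.00002128·V_4 = 0.00032
  0.01074·V_4 - 0.00303·V_1 - 0.00002128·V_3 = 0
Solving these 4 simultaneous equations (Gaussian elimination) gives:
  V_1 = 0.5614 V, V_2 = 0.4599 V, V_3 = 9.355 V, V_4 = 0.1769 V
Power in each resistor, P = (ΔV)²/R:
  P_R1 = (24 - 0.5614)²/20000 = 0.02747 W
  P_R2 = (0.5614 - 0.4599)²/15000 = 0.0000006862 W
  P_R3 = (9.355 - 0.1769)²/47000 = 0.001792 W
  P_R4 = (0.1769 - 0)²/130 = 0.0002406 W
  P_R5 = (24 - 9.355)²/75000 = 0.00286 W
  P_R6 = (0.5614 - 0.1769)²/330 = 0.000448 W
  P_R7 = (0.4599 - 0)²/68000 = 0.000003111 W
P_total = P_R1 + P_R2 + P_R3 + P_R4 + P_R5 + P_R6 + P_R7 = 0.03281 W

Final answer: 0.03281 W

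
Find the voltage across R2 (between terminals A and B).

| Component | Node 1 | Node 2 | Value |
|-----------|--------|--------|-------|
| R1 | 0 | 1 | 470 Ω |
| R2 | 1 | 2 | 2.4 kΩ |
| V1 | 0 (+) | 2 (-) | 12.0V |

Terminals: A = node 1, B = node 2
R1 and R2 are in series across V1 (node 0 → node 1 → node 2), and the output A–B is taken across R2, so this is a voltage divider.
Series current: I = V1/(R1 + R2) = 12/(470 + 2400) = 12/2870 = 0.004181 A
V_R2 = I × R2 = V1 × R2/(R1 + R2) = 12 × 2400/2870 = 10.03 V

Final answer: 10.03 V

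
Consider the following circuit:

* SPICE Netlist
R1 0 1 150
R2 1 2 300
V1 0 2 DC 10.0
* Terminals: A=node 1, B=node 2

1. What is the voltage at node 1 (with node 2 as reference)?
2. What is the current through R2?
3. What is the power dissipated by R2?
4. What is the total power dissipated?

Nodal analysis, taking node 2 as the 0 V reference.
Source V1 fixes V_0 = 10 V.
KCL at each unknown node (sum of currents leaving = 0; resistances in Ω):
  Node 1: (V_1 - 10)/150 + (V_1 - 0)/300 = 0
Collecting terms: 0.01 × V_1 = 0.06667  =>  V_1 = 6.667 V
Part 1:
  Read off the nodal solution: V_1 = 6.667 V
Part 2:
  I_R2 = (V_1 - V_2)/R2 = (6.667 - 0)/300 = 0.02222 A
  Magnitude: I_R2 = 0.02222 A
Part 3:
  I_R2 = (V_1 - V_2)/R2 = (6.667 - 0)/300 = 0.02222 A
  P_R2 = I_R2² × R2 = (0.02222)² × 300 = 0.1481 W
Part 4:
  Power in each resistor, P = (ΔV)²/R:
    P_R1 = (10 - 6.667)²/150 = 0.07407 W
    P_R2 = (6.667 - 0)²/300 = 0.1481 W
  P_total = P_R1 + P_R2 = 0.2222 W

Final answers:
1. V_1 = 6.667 V
2. I_R2 = 0.02222 A
3. P_R2 = 0.1481 W
4. P_total = 0.2222 W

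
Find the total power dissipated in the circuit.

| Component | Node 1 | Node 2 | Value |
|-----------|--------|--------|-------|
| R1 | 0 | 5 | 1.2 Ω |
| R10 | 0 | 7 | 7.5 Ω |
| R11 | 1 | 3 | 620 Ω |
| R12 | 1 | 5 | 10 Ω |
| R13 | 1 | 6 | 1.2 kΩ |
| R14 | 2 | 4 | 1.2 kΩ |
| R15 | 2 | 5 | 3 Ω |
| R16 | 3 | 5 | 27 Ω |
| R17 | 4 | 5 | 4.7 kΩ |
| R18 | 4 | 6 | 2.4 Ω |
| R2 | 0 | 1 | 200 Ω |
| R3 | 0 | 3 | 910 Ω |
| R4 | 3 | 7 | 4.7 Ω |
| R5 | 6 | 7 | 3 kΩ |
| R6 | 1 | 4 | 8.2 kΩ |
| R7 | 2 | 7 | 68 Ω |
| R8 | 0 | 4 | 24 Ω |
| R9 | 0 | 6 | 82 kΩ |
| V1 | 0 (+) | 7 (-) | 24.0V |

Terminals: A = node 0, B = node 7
Nodal analysis, taking node 7 as the 0 V reference.
Source V1 fixes V_0 = 24 V.
KCL at each unknown node (sum of currents leaving = 0; resistances in Ω):
  Node 1: (V_1 - 24)/200 + (V_1 - V_4)/8200 + (V_1 - V_3)/620 + (V_1 - V_5)/10 + (V_1 - V_6)/1200 = 0
  Node 2: (V_2 - 0)/68 + (V_2 - V_4)/1200 + (V_2 - V_5)/3 = 0
  Node 3: (V_3 - 24)/910 + (V_3 - 0)/4.7 + (V_3 - V_1)/620 + (V_3 - V_5)/27 = 0
  Node 4: (V_4 - V_1)/8200 + (V_4 - 24)/24 + (V_4 - V_2)/1200 + (V_4 - V_5)/4700 + (V_4 - V_6)/2.4 = 0
  Node 5: (V_5 - 24)/1.2 + (V_5 - V_1)/10 + (V_5 - V_2)/3 + (V_5 - V_3)/27 + (V_5 - V_4)/4700 = 0
  Node 6: (V_6 - 0)/3000 + (V_6 - 24)/82000 + (V_6 - V_1)/1200 + (V_6 - V_4)/2.4 = 0
Collecting terms (coefficients in siemens):
  0.1076·V_1 - 0.001613·V_3 - 0.000122·V_4 - 0.1·V_5 - 0.0008333·V_6 = 0.12
  0.3489·V_2 - 0.0008333·V_4 - 0.3333·V_5 = 0
  0.2525·V_3 - 0.001613·V_1 - 0.03704·V_5 = 0.02637
  0.4595·V_4 - 0.000122·V_1 - 0.0008333·V_2 - 0.0002128·V_5 - 0.4167·V_6 = 1
  1.304·V_5 - 0.1·V_1 - 0.3333·V_2 - 0.03704·V_3 - 0.0002128·V_4 = 20
  0.4178·V_6 - 0.0008333·V_1 - 0.4167·V_4 = 0.0002927
Solving these 6 simultaneous equations (Gaussian elimination) gives:
  V_1 = 22.52 V, V_2 = 21.78 V, V_3 = 3.584 V, V_4 = 23.74 V
  V_5 = 22.74 V, V_6 = 23.72 V
Power in each resistor, P = (ΔV)²/R:
  P_R1 = (24 - 22.74)²/1.2 = 1.323 W
  P_R2 = (24 - 22.52)²/200 = 0.01095 W
  P_R3 = (24 - 3.584)²/910 = 0.4581 W
  P_R4 = (3.584 - 0)²/4.7 = 2.732 W
  P_R5 = (23.72 - 0)²/3000 = 0.1875 W
  P_R6 = (22.52 - 23.74)²/8200 = 0.0001811 W
  P_R7 = (21.78 - 0)²/68 = 6.978 W
  P_R8 = (24 - 23.74)²/24 = 0.002846 W
  P_R9 = (24 - 23.72)²/82000 = 0.0000009748 W
  P_R10 = (24 - 0)²/7.5 = 76.8 W
  P_R11 = (22.52 - 3.584)²/620 = 0.5784 W
  P_R12 = (22.52 - 22.74)²/10 = 0.004838 W
  P_R13 = (22.52 - 23.72)²/1200 = 0.001194 W
  P_R14 = (21.78 - 23.74)²/1200 = 0.003184 W
  P_R15 = (21.78 - 22.74)²/3 = 0.3048 W
  P_R16 = (3.584 - 22.74)²/27 = 13.59 W
  P_R17 = (23.74 - 22.74)²/4700 = 0.0002122 W
  P_R18 = (23.74 - 23.72)²/2.4 = 0.0001901 W
P_total = P_R1 + P_R2 + P_R3 + P_R4 + P_R5 + P_R6 + P_R7 + P_R8 + P_R9 + P_R10 + P_R11 + P_R12 + P_R13 + P_R14 + P_R15 + P_R16 + P_R17 + P_R18 = 103 W

Final answer: 103 W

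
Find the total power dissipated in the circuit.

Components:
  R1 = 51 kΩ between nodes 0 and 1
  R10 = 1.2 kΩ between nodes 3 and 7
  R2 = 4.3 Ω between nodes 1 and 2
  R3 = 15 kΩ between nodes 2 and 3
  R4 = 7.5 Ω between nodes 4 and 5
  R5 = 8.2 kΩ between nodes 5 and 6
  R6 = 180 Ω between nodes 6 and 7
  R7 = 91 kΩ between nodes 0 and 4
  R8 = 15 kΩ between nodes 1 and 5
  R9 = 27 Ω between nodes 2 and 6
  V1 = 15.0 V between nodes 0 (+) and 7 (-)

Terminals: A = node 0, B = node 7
Nodal analysis, taking node 7 as the 0 V reference.
Source V1 fixes V_0 = 15 V.
KCL at each unknown node (sum of currents leaving = 0; resistances in Ω):
  Node 1: (V_1 - 15)/51000 + (V_1 - V_2)/4.3 + (V_1 - V_5)/15000 = 0
  Node 2: (V_2 - V_1)/4.3 + (V_2 - V_3)/15000 + (V_2 - V_6)/27 = 0
  Node 3: (V_3 - V_2)/15000 + (V_3 - 0)/1200 = 0
  Node 4: (V_4 - V_5)/7.5 + (V_4 - 15)/91000 = 0
  Node 5: (V_5 - V_4)/7.5 + (V_5 - V_6)/8200 + (V_5 - V_1)/15000 = 0
  Node 6: (V_6 - V_5)/8200 + (V_6 - 0)/180 + (V_6 - V_2)/27 = 0
Collecting terms (coefficients in siemens):
  0.2326·V_1 - 0.2326·V_2 - 0.00006667·V_5 = 0.0002941
  0.2697·V_2 - 0.2326·V_1 - 0.00006667·V_3 - 0.03704·V_6 = 0
  0.0009·V_3 - 0.00006667·V_2 = 0
  0.1333·V_4 - 0.1333·V_5 = 0.0001648
  0.1335·V_5 - 0.00006667·V_1 - 0.1333·V_4 - 0.000122·V_6 = 0
  0.04271·V_6 - 0.03704·V_2 - 0.000122·V_5 = 0
Solving these 6 simultaneous equations (Gaussian elimination) gives:
  V_1 = 0.09022 V, V_2 = 0.08873 V, V_3 = 0.006572 V, V_4 = 0.9056 V
  V_5 = 0.9044 V, V_6 = 0.07952 V
Power in each resistor, P = (ΔV)²/R:
  P_R1 = (15 - 0.09022)²/51000 = 0.004359 W
  P_R2 = (0.09022 - 0.08873)²/4.3 = 0.0000005167 W
  P_R3 = (0.08873 - 0.006572)²/15000 = 0.00000045 W
  P_R4 = (0.9056 - 0.9044)²/7.5 = 0.0000001799 W
  P_R5 = (0.9044 - 0.07952)²/8200 = 0.00008299 W
  P_R6 = (0.07952 - 0)²/180 = 0.00003513 W
  P_R7 = (15 - 0.9056)²/91000 = 0.002183 W
  P_R8 = (0.09022 - 0.9044)²/15000 = 0.0000442 W
  P_R9 = (0.08873 - 0.07952)²/27 = 0.000003142 W
  P_R10 = (0.006572 - 0)²/1200 = 0.000000036 W
P_total = P_R1 + P_R2 + P_R3 + P_R4 + P_R5 + P_R6 + P_R7 + P_R8 + P_R9 + P_R10 = 0.006708 W

Final answer: 0.006708 W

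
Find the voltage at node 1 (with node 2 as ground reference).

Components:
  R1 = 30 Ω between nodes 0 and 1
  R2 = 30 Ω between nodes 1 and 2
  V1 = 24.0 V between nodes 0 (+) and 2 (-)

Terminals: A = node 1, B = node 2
Nodal analysis, taking node 2 as the 0 V reference.
Source V1 fixes V_0 = 24 V.
KCL at each unknown node (sum of currents leaving = 0; resistances in Ω):
  Node 1: (V_1 - 24)/30 + (V_1 - 0)/30 = 0
Collecting terms: 0.06667 × V_1 = 0.8  =>  V_1 = 12 V
The requested potential is V_1 = 12 V.

Final answer: V_1 = 12 V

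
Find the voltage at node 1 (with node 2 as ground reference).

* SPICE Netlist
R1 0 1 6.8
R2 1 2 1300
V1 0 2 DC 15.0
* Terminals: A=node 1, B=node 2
Nodal analysis, taking node 2 as the 0 V reference.
Source V1 fixes V_0 = 15 V.
KCL at each unknown node (sum of currents leaving = 0; resistances in Ω):
  Node 1: (V_1 - 15)/6.8 + (V_1 - 0)/1300 = 0
Collecting terms: 0.1478 × V_1 = 2.206  =>  V_1 = 14.92 V
The requested potential is V_1 = 14.92 V.

Final answer: V_1 = 14.92 V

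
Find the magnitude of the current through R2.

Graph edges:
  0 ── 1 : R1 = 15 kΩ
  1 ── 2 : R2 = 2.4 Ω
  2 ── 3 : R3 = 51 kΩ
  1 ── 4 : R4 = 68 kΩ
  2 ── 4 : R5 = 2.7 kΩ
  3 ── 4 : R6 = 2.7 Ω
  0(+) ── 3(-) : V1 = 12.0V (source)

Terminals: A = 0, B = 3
Nodal analysis, taking node 3 as the 0 V reference.
Source V1 fixes V_0 = 12 V.
KCL at each unknown node (sum of currents leaving = 0; resistances in Ω):
  Node 1: (V_1 - 12)/15000 + (V_1 - V_2)/2.4 + (V_1 - V_4)/68000 = 0
  Node 2: (V_2 - V_1)/2.4 + (V_2 - 0)/51000 + (V_2 - V_4)/2700 = 0
  Node 4: (V_4 - V_1)/68000 + (V_4 - V_2)/2700 + (V_4 - 0)/2.7 = 0
Collecting terms (coefficients in siemens):
  0.4167·V_1 - 0.4167·V_2 - 0.00001471·V_4 = 0.0008
  0.4171·V_2 - 0.4167·V_1 - 0.0003704·V_4 = 0
  0.3708·V_4 - 0.00001471·V_1 - 0.0003704·V_2 = 0
Solving these 3 simultaneous equations (Gaussian elimination) gives:
  V_1 = 1.7 V, V_2 = 1.698 V, V_4 = 0.001764 V
I_R2 = (V_1 - V_2)/R2 = (1.7 - 1.698)/2.4 = 0.0006617 A
|I_R2| = 0.0006617 A

Final answer: |I_R2| = 0.0006617 A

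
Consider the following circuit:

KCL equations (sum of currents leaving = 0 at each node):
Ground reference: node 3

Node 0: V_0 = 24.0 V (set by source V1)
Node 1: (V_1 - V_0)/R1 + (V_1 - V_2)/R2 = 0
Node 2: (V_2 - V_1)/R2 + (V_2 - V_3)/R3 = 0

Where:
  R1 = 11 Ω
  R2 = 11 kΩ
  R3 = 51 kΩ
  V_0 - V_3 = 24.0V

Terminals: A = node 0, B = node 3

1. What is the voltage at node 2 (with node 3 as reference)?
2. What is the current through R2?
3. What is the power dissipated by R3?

Nodal analysis, taking node 3 as the 0 V reference.
Source V1 fixes V_0 = 24 V.
KCL at each unknown node (sum of currents leaving = 0; resistances in Ω):
  Node 1: (V_1 - 24)/11 + (V_1 - V_2)/11000 = 0
  Node 2: (V_2 - V_1)/11000 + (V_2 - 0)/51000 = 0
Collecting terms (coefficients in siemens):
  0.091·V_1 - 0.00009091·V_2 = 2.182
  0.0001105·V_2 - 0.00009091·V_1 = 0
Determinant D = (0.091)(0.0001105) - (-0.00009091)(-0.00009091) = 0.00001005
V_1 = [(2.182)(0.0001105) - (-0.00009091)(0)]/D = 24 V
V_2 = [(0.091)(0) - (2.182)(-0.00009091)]/D = 19.74 V
Part 1:
  Read off the nodal solution: V_2 = 19.74 V
Part 2:
  I_R2 = (V_1 - V_2)/R2 = (24 - 19.74)/11000 = 0.000387 A
  Magnitude: I_R2 = 0.000387 A
Part 3:
  I_R3 = (V_2 - V_3)/R3 = (19.74 - 0)/51000 = 0.000387 A
  P_R3 = I_R3² × R3 = (0.000387)² × 51000 = 0.007639 W

Final answers:
1. V_2 = 19.74 V
2. I_R2 = 0.000387 A
3. P_R3 = 0.007639 W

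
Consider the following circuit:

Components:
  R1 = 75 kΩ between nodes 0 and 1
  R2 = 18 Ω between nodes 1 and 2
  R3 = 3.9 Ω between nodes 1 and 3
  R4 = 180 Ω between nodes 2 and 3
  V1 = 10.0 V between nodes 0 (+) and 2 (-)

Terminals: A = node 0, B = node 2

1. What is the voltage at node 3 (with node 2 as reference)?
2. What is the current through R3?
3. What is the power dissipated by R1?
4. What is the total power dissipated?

Nodal analysis, taking node 2 as the 0 V reference.
Source V1 fixes V_0 = 10 V.
KCL at each unknown node (sum of currents leaving = 0; resistances in Ω):
  Node 1: (V_1 - 10)/75000 + (V_1 - 0)/18 + (V_1 - V_3)/3.9 = 0
  Node 3: (V_3 - V_1)/3.9 + (V_3 - 0)/180 = 0
Collecting terms (coefficients in siemens):
  0.312·V_1 - 0.2564·V_3 = 0.0001333
  0.262·V_3 - 0.2564·V_1 = 0
Determinant D = (0.312)(0.262) - (-0.2564)(-0.2564) = 0.01598
V_1 = [(0.0001333)(0.262) - (-0.2564)(0)]/D = 0.002186 V
V_3 = [(0.312)(0) - (0.0001333)(-0.2564)]/D = 0.002139 V
Part 1:
  Read off the nodal solution: V_3 = 0.002139 V
Part 2:
  I_R3 = (V_1 - V_3)/R3 = (0.002186 - 0.002139)/3.9 = 0.00001188 A
  Magnitude: I_R3 = 0.00001188 A
Part 3:
  I_R1 = (V_0 - V_1)/R1 = (10 - 0.002186)/75000 = 0.0001333 A
  P_R1 = I_R1² × R1 = (0.0001333)² × 75000 = 0.001333 W
Part 4:
  Power in each resistor, P = (ΔV)²/R:
    P_R1 = (10 - 0.002186)²/75000 = 0.001333 W
    P_R2 = (0.002186 - 0)²/18 = 0.0000002654 W
    P_R3 = (0.002186 - 0.002139)²/3.9 = 0.0000000005508 W
    P_R4 = (0 - 0.002139)²/180 = 0.00000002542 W
  P_total = P_R1 + P_R2 + P_R3 + P_R4 = 0.001333 W

Final answers:
1. V_3 = 0.002139 V
2. I_R3 = 1.188e-05 A
3. P_R1 = 0.001333 W
4. P_total = 0.001333 W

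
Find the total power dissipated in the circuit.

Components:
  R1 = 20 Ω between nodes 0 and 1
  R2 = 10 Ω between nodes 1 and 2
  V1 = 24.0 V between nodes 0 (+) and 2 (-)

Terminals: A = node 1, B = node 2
Nodal analysis, taking node 2 as the 0 V reference.
Source V1 fixes V_0 = 24 V.
KCL at each unknown node (sum of currents leaving = 0; resistances in Ω):
  Node 1: (V_1 - 24)/20 + (V_1 - 0)/10 = 0
Collecting terms: 0.15 × V_1 = 1.2  =>  V_1 = 8 V
Power in each resistor, P = (ΔV)²/R:
  P_R1 = (24 - 8)²/20 = 12.8 W
  P_R2 = (8 - 0)²/10 = 6.4 W
P_total = P_R1 + P_R2 = 19.2 W

Final answer: 19.2 W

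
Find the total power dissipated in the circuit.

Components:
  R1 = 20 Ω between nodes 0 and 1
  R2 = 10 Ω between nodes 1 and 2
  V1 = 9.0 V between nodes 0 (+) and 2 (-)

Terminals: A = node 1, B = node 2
Nodal analysis, taking node 2 as the 0 V reference.
Source V1 fixes V_0 = 9 V.
KCL at each unknown node (sum of currents leaving = 0; resistances in Ω):
  Node 1: (V_1 - 9)/20 + (V_1 - 0)/10 = 0
Collecting terms: 0.15 × V_1 = 0.45  =>  V_1 = 3 V
Power in each resistor, P = (ΔV)²/R:
  P_R1 = (9 - 3)²/20 = 1.8 W
  P_R2 = (3 - 0)²/10 = 0.9 W
P_total = P_R1 + P_R2 = 2.7 W

Final answer: 2.7 W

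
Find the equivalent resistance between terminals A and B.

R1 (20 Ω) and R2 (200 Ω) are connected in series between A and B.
Reduce the network between node 0 (A) and node 2 (B) by series/parallel combination:
  Rs1 = R1 + R2 (series, joined only at node 1) = 20 + 200 = 220 Ω
R_eq = 220 Ω

Final answer: 220 Ω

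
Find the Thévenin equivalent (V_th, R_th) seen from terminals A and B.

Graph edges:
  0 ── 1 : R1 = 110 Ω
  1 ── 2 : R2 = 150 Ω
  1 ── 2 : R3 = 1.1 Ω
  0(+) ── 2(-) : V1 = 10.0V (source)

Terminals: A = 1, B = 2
Step 1 — V_th is the open-circuit voltage V_A - V_B (nothing connected across the terminals).
Nodal analysis, taking node 2 as the 0 V reference.
Source V1 fixes V_0 = 10 V.
KCL at each unknown node (sum of currents leaving = 0; resistances in Ω):
  Node 1: (V_1 - 10)/110 + (V_1 - 0)/150 + (V_1 - 0)/1.1 = 0
Collecting terms: 0.9248 × V_1 = 0.09091  =>  V_1 = 0.0983 V
V_th = V_1 - V_2 = 0.0983 - 0 = 0.0983 V
Step 2 — R_th: zero the source — replace V1 by a short circuit (node 2 merges into node 0) — and find the resistance seen between A (node 1) and B (node 0).
Reduce the network between node 1 (A) and node 0 (B) by series/parallel combination:
  Rp1 = R1 ‖ R2 ‖ R3 (parallel, all between nodes 0 and 1) = 1/(1/110 + 1/150 + 1/1.1) = 1.081 Ω
R_th = 1.081 Ω

Final answer: V_th = 0.0983 V, R_th = 1.081 Ω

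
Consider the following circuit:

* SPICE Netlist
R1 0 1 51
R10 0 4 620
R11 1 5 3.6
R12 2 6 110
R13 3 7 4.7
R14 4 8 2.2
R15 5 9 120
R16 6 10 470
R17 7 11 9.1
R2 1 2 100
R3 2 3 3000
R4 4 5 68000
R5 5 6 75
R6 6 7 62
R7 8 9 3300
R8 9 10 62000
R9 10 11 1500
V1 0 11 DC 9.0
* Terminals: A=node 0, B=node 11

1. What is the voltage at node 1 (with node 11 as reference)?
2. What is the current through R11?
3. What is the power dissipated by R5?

Nodal analysis, taking node 11 as the 0 V reference.
Source V1 fixes V_0 = 9 V.
KCL at each unknown node (sum of currents leaving = 0; resistances in Ω):
  Node 1: (V_1 - 9)/51 + (V_1 - V_2)/100 + (V_1 - V_5)/3.6 = 0
  Node 2: (V_2 - V_1)/100 + (V_2 - V_3)/3000 + (V_2 - V_6)/110 = 0
  Node 3: (V_3 - V_2)/3000 + (V_3 - V_7)/4.7 = 0
  Node 4: (V_4 - V_5)/68000 + (V_4 - 9)/620 + (V_4 - V_8)/2.2 = 0
  Node 5: (V_5 - V_4)/68000 + (V_5 - V_6)/75 + (V_5 - V_1)/3.6 + (V_5 - V_9)/120 = 0
  Node 6: (V_6 - V_5)/75 + (V_6 - V_7)/62 + (V_6 - V_2)/110 + (V_6 - V_10)/470 = 0
  Node 7: (V_7 - V_6)/62 + (V_7 - V_3)/4.7 + (V_7 - 0)/9.1 = 0
  Node 8: (V_8 - V_9)/3300 + (V_8 - V_4)/2.2 = 0
  Node 9: (V_9 - V_8)/3300 + (V_9 - V_10)/62000 + (V_9 - V_5)/120 = 0
  Node 10: (V_10 - V_9)/62000 + (V_10 - 0)/1500 + (V_10 - V_6)/470 = 0
Collecting terms (coefficients in siemens):
  0.3074·V_1 - 0.01·V_2 - 0.2778·V_5 = 0.1765
  0.01942·V_2 - 0.01·V_1 - 0.0003333·V_3 - 0.009091·V_6 = 0
  0.2131·V_3 - 0.0003333·V_2 - 0.2128·V_7 = 0
  0.4562·V_4 - 0.00001471·V_5 - 0.4545·V_8 = 0.01452
  0.2995·V_5 - 0.2778·V_1 - 0.00001471·V_4 - 0.01333·V_6 - 0.008333·V_9 = 0
  0.04068·V_6 - 0.009091·V_2 - 0.01333·V_5 - 0.01613·V_7 - 0.002128·V_10 = 0
  0.3388·V_7 - 0.2128·V_3 - 0.01613·V_6 = 0
  0.4548·V_8 - 0.4545·V_4 - 0.000303·V_9 = 0
  0.008652·V_9 - 0.008333·V_5 - 0.000303·V_8 - 0.00001613·V_10 = 0
  0.00281·V_10 - 0.002128·V_6 - 0.00001613·V_9 = 0
Solving these 10 simultaneous equations (Gaussian elimination) gives:
  V_1 = 6.39 V, V_2 = 4.922 V, V_3 = 0.4631 V, V_4 = 8.561 V
  V_5 = 6.258 V, V_6 = 3.471 V, V_7 = 0.4561 V, V_8 = 8.559 V
  V_9 = 6.332 V, V_10 = 2.664 V
Part 1:
  Read off the nodal solution: V_1 = 6.39 V
Part 2:
  I_R11 = (V_1 - V_5)/R11 = (6.39 - 6.258)/3.6 = 0.03651 A
  Magnitude: I_R11 = 0.03651 A
Part 3:
  I_R5 = (V_5 - V_6)/R5 = (6.258 - 3.471)/75 = 0.03716 A
  P_R5 = I_R5² × R5 = (0.03716)² × 75 = 0.1036 W

Final answers:
1. V_1 = 6.39 V
2. I_R11 = 0.03651 A
3. P_R5 = 0.1036 W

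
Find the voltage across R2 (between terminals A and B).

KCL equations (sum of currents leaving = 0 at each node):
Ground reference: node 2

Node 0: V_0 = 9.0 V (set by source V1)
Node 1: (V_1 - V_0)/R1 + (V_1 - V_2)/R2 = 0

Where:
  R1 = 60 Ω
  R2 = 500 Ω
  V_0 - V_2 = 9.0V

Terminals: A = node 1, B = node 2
R1 and R2 are in series across V1 (node 0 → node 1 → node 2), and the output A–B is taken across R2, so this is a voltage divider.
Series current: I = V1/(R1 + R2) = 9/(60 + 500) = 9/560 = 0.01607 A
V_R2 = I × R2 = V1 × R2/(R1 + R2) = 9 × 500/560 = 8.036 V

Final answer: 8.036 V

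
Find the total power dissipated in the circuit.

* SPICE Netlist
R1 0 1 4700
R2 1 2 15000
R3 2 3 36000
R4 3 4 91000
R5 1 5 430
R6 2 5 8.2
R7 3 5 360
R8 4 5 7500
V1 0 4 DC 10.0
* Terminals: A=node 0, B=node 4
Nodal analysis, taking node 4 as the 0 V reference.
Source V1 fixes V_0 = 10 V.
KCL at each unknown node (sum of currents leaving = 0; resistances in Ω):
  Node 1: (V_1 - 10)/4700 + (V_1 - V_2)/15000 + (V_1 - V_5)/430 = 0
  Node 2: (V_2 - V_1)/15000 + (V_2 - V_3)/36000 + (V_2 - V_5)/8.2 = 0
  Node 3: (V_3 - V_2)/36000 + (V_3 - 0)/91000 + (V_3 - V_5)/360 = 0
  Node 5: (V_5 - V_1)/430 + (V_5 - V_2)/8.2 + (V_5 - V_3)/360 + (V_5 - 0)/7500 = 0
Collecting terms (coefficients in siemens):
  0.002605·V_1 - 0.00006667·V_2 - 0.002326·V_5 = 0.002128
  0.122·V_2 - 0.00006667·V_1 - 0.00002778·V_3 - 0.122·V_5 = 0
  0.002817·V_3 - 0.00002778·V_2 - 0.002778·V_5 = 0
  0.1272·V_5 - 0.002326·V_1 - 0.122·V_2 - 0.002778·V_3 = 0
Solving these 4 simultaneous equations (Gaussian elimination) gives:
  V_1 = 6.099 V, V_2 = 5.753 V, V_3 = 5.73 V, V_5 = 5.752 V
Power in each resistor, P = (ΔV)²/R:
  P_R1 = (10 - 6.099)²/4700 = 0.003237 W
  P_R2 = (6.099 - 5.753)²/15000 = 0.000008016 W
  P_R3 = (5.753 - 5.73)²/36000 = 0.00000001422 W
  P_R4 = (5.73 - 0)²/91000 = 0.0003608 W
  P_R5 = (6.099 - 5.752)²/430 = 0.0002799 W
  P_R6 = (5.753 - 5.752)²/8.2 = 0.000000004147 W
  P_R7 = (5.73 - 5.752)²/360 = 0.000001399 W
  P_R8 = (0 - 5.752)²/7500 = 0.004412 W
P_total = P_R1 + P_R2 + P_R3 + P_R4 + P_R5 + P_R6 + P_R7 + P_R8 = 0.008299 W

Final answer: 0.008299 W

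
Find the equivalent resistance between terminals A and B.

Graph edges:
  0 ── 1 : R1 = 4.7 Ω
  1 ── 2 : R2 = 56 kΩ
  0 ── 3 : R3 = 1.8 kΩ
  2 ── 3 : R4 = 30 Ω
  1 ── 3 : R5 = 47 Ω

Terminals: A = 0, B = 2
The network is not a plain series/parallel combination. Inject a 1 A test current into terminal A (node 0) and return it from terminal B (node 2); then R_eq = V_A / (1 A).
Nodal analysis, taking node 2 as the 0 V reference.
Current source I_test pushes 1 A into node 0 and draws it out of node 2.
KCL at each unknown node (sum of currents leaving = 0; resistances in Ω):
  Node 0: (V_0 - V_1)/4.7 + (V_0 - V_3)/1800 - 1 = 0
  Node 1: (V_1 - V_0)/4.7 + (V_1 - 0)/56000 + (V_1 - V_3)/47 = 0
  Node 3: (V_3 - V_0)/1800 + (V_3 - V_1)/47 + (V_3 - 0)/30 = 0
Collecting terms (coefficients in siemens):
  0.2133·V_0 - 0.2128·V_1 - 0.0005556·V_3 = 1
  0.2341·V_1 - 0.2128·V_0 - 0.02128·V_3 = 0
  0.05517·V_3 - 0.0005556·V_0 - 0.02128·V_1 = 0
Solving these 3 simultaneous equations (Gaussian elimination) gives:
  V_0 = 80.15 V, V_1 = 75.59 V, V_3 = 29.96 V
R_eq = V_0 / 1 A = 80.15 Ω

Final answer: 80.15 Ω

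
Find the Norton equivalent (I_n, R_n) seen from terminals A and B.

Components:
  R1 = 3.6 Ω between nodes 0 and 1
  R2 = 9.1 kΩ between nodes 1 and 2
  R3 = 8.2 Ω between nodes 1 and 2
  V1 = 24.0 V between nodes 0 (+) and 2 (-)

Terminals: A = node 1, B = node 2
Find the Thévenin equivalent first; then I_n = V_th/R_th and R_n = R_th.
Step 1 — V_th is the open-circuit voltage V_A - V_B (nothing connected across the terminals).
Nodal analysis, taking node 2 as the 0 V reference.
Source V1 fixes V_0 = 24 V.
KCL at each unknown node (sum of currents leaving = 0; resistances in Ω):
  Node 1: (V_1 - 24)/3.6 + (V_1 - 0)/9100 + (V_1 - 0)/8.2 = 0
Collecting terms: 0.3998 × V_1 = 6.667  =>  V_1 = 16.67 V
V_th = V_1 - V_2 = 16.67 - 0 = 16.67 V
Step 2 — R_th: zero the source — replace V1 by a short circuit (node 2 merges into node 0) — and find the resistance seen between A (node 1) and B (node 0).
Reduce the network between node 1 (A) and node 0 (B) by series/parallel combination:
  Rp1 = R1 ‖ R2 ‖ R3 (parallel, all between nodes 0 and 1) = 1/(1/3.6 + 1/9100 + 1/8.2) = 2.501 Ω
R_th = 2.501 Ω
I_n = V_th/R_th = 16.67/2.501 = 6.667 A, and R_n = R_th = 2.501 Ω

Final answer: I_n = 6.667 A, R_n = 2.501 Ω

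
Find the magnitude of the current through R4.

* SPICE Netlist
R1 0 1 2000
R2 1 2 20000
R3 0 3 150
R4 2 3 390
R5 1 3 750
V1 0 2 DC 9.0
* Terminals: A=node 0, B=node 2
Nodal analysis, taking node 2 as the 0 V reference.
Source V1 fixes V_0 = 9 V.
KCL at each unknown node (sum of currents leaving = 0; resistances in Ω):
  Node 1: (V_1 - 9)/2000 + (V_1 - 0)/20000 + (V_1 - V_3)/750 = 0
  Node 3: (V_3 - 9)/150 + (V_3 - 0)/390 + (V_3 - V_1)/750 = 0
Collecting terms (coefficients in siemens):
  0.001883·V_1 - 0.001333·V_3 = 0.0045
  0.01056·V_3 - 0.001333·V_1 = 0.06
Determinant D = (0.001883)(0.01056) - (-0.001333)(-0.001333) = 0.00001812
V_1 = [(0.0045)(0.01056) - (-0.001333)(0.06)]/D = 7.039 V
V_3 = [(0.001883)(0.06) - (0.0045)(-0.001333)]/D = 6.568 V
I_R4 = (V_2 - V_3)/R4 = (0 - 6.568)/390 = -0.01684 A
|I_R4| = 0.01684 A

Final answer: |I_R4| = 0.01684 A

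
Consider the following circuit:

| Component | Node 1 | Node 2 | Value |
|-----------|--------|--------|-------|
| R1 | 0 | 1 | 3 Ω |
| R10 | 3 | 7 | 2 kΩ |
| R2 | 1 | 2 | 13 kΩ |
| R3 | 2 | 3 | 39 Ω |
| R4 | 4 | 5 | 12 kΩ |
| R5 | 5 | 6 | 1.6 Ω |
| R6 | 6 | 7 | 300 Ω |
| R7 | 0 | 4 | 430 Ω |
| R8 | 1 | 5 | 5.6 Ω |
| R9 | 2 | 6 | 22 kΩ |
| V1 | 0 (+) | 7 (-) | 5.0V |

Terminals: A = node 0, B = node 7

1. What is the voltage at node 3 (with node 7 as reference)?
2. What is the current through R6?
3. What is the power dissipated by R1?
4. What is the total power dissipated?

Nodal analysis, taking node 7 as the 0 V reference.
Source V1 fixes V_0 = 5 V.
KCL at each unknown node (sum of currents leaving = 0; resistances in Ω):
  Node 1: (V_1 - 5)/3 + (V_1 - V_2)/13000 + (V_1 - V_5)/5.6 = 0
  Node 2: (V_2 - V_1)/13000 + (V_2 - V_3)/39 + (V_2 - V_6)/22000 = 0
  Node 3: (V_3 - V_2)/39 + (V_3 - 0)/2000 = 0
  Node 4: (V_4 - V_5)/12000 + (V_4 - 5)/430 = 0
  Node 5: (V_5 - V_4)/12000 + (V_5 - V_6)/1.6 + (V_5 - V_1)/5.6 = 0
  Node 6: (V_6 - V_5)/1.6 + (V_6 - 0)/300 + (V_6 - V_2)/22000 = 0
Collecting terms (coefficients in siemens):
  0.512·V_1 - 0.00007692·V_2 - 0.1786·V_5 = 1.667
  0.02576·V_2 - 0.00007692·V_1 - 0.02564·V_3 - 0.00004545·V_6 = 0
  0.02614·V_3 - 0.02564·V_2 = 0
  0.002409·V_4 - 0.00008333·V_5 = 0.01163
  0.8037·V_5 - 0.1786·V_1 - 0.00008333·V_4 - 0.625·V_6 = 0
  0.6284·V_6 - 0.00004545·V_2 - 0.625·V_5 = 0
Solving these 6 simultaneous equations (Gaussian elimination) gives:
  V_1 = 4.95 V, V_2 = 0.9799 V, V_3 = 0.9611 V, V_4 = 4.995 V
  V_5 = 4.859 V, V_6 = 4.833 V
Part 1:
  Read off the nodal solution: V_3 = 0.9611 V
Part 2:
  I_R6 = (V_6 - V_7)/R6 = (4.833 - 0)/300 = 0.01611 A
  Magnitude: I_R6 = 0.01611 A
Part 3:
  I_R1 = (V_0 - V_1)/R1 = (5 - 4.95)/3 = 0.01658 A
  P_R1 = I_R1² × R1 = (0.01658)² × 3 = 0.0008246 W
Part 4:
  Power in each resistor, P = (ΔV)²/R:
    P_R1 = (5 - 4.95)²/3 = 0.0008246 W
    P_R2 = (4.95 - 0.9799)²/13000 = 0.001213 W
    P_R3 = (0.9799 - 0.9611)²/39 = 0.000009007 W
    P_R4 = (4.995 - 4.859)²/12000 = 0.000001541 W
    P_R5 = (4.859 - 4.833)²/1.6 = 0.0004243 W
    P_R6 = (4.833 - 0)²/300 = 0.07786 W
    P_R7 = (5 - 4.995)²/430 = 0.00000005523 W
    P_R8 = (4.95 - 4.859)²/5.6 = 0.001483 W
    P_R9 = (0.9799 - 4.833)²/22000 = 0.0006749 W
    P_R10 = (0.9611 - 0)²/2000 = 0.0004619 W
  P_total = P_R1 + P_R2 + P_R3 + P_R4 + P_R5 + P_R6 + P_R7 + P_R8 + P_R9 + P_R10 = 0.08295 W

Final answers:
1. V_3 = 0.9611 V
2. I_R6 = 0.01611 A
3. P_R1 = 0.0008246 W
4. P_total = 0.08295 W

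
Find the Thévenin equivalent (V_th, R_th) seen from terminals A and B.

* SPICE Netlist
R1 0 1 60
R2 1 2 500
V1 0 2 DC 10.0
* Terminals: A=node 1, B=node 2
Step 1 — V_th is the open-circuit voltage V_A - V_B (nothing connected across the terminals).
Nodal analysis, taking node 2 as the 0 V reference.
Source V1 fixes V_0 = 10 V.
KCL at each unknown node (sum of currents leaving = 0; resistances in Ω):
  Node 1: (V_1 - 10)/60 + (V_1 - 0)/500 = 0
Collecting terms: 0.01867 × V_1 = 0.1667  =>  V_1 = 8.929 V
V_th = V_1 - V_2 = 8.929 - 0 = 8.929 V
Step 2 — R_th: zero the source — replace V1 by a short circuit (node 2 merges into node 0) — and find the resistance seen between A (node 1) and B (node 0).
Reduce the network between node 1 (A) and node 0 (B) by series/parallel combination:
  Rp1 = R1 ‖ R2 (parallel, both between nodes 0 and 1) = 1/(1/60 + 1/500) = 53.57 Ω
R_th = 53.57 Ω

Final answer: V_th = 8.929 V, R_th = 53.57 Ω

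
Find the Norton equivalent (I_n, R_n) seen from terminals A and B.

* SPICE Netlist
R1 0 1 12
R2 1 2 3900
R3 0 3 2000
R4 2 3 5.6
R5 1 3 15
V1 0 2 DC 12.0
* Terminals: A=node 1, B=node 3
Find the Thévenin equivalent first; then I_n = V_th/R_th and R_n = R_th.
Step 1 — V_th is the open-circuit voltage V_A - V_B (nothing connected across the terminals).
Nodal analysis, taking node 2 as the 0 V reference.
Source V1 fixes V_0 = 12 V.
KCL at each unknown node (sum of currents leaving = 0; resistances in Ω):
  Node 1: (V_1 - 12)/12 + (V_1 - 0)/3900 + (V_1 - V_3)/15 = 0
  Node 3: (V_3 - 12)/2000 + (V_3 - 0)/5.6 + (V_3 - V_1)/15 = 0
Collecting terms (coefficients in siemens):
  0.1503·V_1 - 0.06667·V_3 = 1
  0.2457·V_3 - 0.06667·V_1 = 0.006
Determinant D = (0.1503)(0.2457) - (-0.06667)(-0.06667) = 0.03248
V_1 = [(1)(0.2457) - (-0.06667)(0.006)]/D = 7.578 V
V_3 = [(0.1503)(0.006) - (1)(-0.06667)]/D = 2.08 V
V_th = V_1 - V_3 = 7.578 - 2.08 = 5.498 V
Step 2 — R_th: zero the source — replace V1 by a short circuit (node 2 merges into node 0) — and find the resistance seen between A (node 1) and B (node 3).
Reduce the network between node 1 (A) and node 3 (B) by series/parallel combination:
  Rp1 = R1 ‖ R2 (parallel, both between nodes 0 and 1) = 1/(1/12 + 1/3900) = 11.96 Ω
  Rp2 = R3 ‖ R4 (parallel, both between nodes 0 and 3) = 1/(1/2000 + 1/5.6) = 5.584 Ω
  Rs1 = Rp1 + Rp2 (series, joined only at node 0) = 11.96 + 5.584 = 17.55 Ω
  Rp3 = R5 ‖ Rs1 (parallel, both between nodes 1 and 3) = 1/(1/15 + 1/17.55) = 8.087 Ω
R_th = 8.087 Ω
I_n = V_th/R_th = 5.498/8.087 = 0.6798 A, and R_n = R_th = 8.087 Ω

Final answer: I_n = 0.6798 A, R_n = 8.087 Ω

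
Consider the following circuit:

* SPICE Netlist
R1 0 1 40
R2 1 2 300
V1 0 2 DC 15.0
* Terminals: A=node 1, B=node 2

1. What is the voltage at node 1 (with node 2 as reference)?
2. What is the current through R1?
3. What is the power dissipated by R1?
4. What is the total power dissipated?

Nodal analysis, taking node 2 as the 0 V reference.
Source V1 fixes V_0 = 15 V.
KCL at each unknown node (sum of currents leaving = 0; resistances in Ω):
  Node 1: (V_1 - 15)/40 + (V_1 - 0)/300 = 0
Collecting terms: 0.02833 × V_1 = 0.375  =>  V_1 = 13.24 V
Part 1:
  Read off the nodal solution: V_1 = 13.24 V
Part 2:
  I_R1 = (V_0 - V_1)/R1 = (15 - 13.24)/40 = 0.04412 A
  Magnitude: I_R1 = 0.04412 A
Part 3:
  I_R1 = (V_0 - V_1)/R1 = (15 - 13.24)/40 = 0.04412 A
  P_R1 = I_R1² × R1 = (0.04412)² × 40 = 0.07785 W
Part 4:
  Power in each resistor, P = (ΔV)²/R:
    P_R1 = (15 - 13.24)²/40 = 0.07785 W
    P_R2 = (13.24 - 0)²/300 = 0.5839 W
  P_total = P_R1 + P_R2 = 0.6618 W

Final answers:
1. V_1 = 13.24 V
2. I_R1 = 0.04412 A
3. P_R1 = 0.07785 W
4. P_total = 0.6618 W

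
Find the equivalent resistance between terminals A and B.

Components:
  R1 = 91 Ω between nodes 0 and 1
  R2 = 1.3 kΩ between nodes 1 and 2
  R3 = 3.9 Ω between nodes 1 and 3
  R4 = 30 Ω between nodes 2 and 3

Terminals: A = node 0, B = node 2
Reduce the network between node 0 (A) and node 2 (B) by series/parallel combination:
  Rs1 = R3 + R4 (series, joined only at node 3) = 3.9 + 30 = 33.9 Ω
  Rp1 = R2 ‖ Rs1 (parallel, both between nodes 1 and 2) = 1/(1/1300 + 1/33.9) = 33.04 Ω
  Rs2 = R1 + Rp1 (series, joined only at node 1) = 91 + 33.04 = 124 Ω
R_eq = 124 Ω

Final answer: 124 Ω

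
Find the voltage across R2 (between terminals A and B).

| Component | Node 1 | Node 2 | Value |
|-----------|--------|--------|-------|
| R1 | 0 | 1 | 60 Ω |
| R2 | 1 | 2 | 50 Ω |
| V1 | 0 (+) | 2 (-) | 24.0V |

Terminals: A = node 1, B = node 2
R1 and R2 are in series across V1 (node 0 → node 1 → node 2), and the output A–B is taken across R2, so this is a voltage divider.
Series current: I = V1/(R1 + R2) = 24/(60 + 50) = 24/110 = 0.2182 A
V_R2 = I × R2 = V1 × R2/(R1 + R2) = 24 × 50/110 = 10.91 V

Final answer: 10.91 V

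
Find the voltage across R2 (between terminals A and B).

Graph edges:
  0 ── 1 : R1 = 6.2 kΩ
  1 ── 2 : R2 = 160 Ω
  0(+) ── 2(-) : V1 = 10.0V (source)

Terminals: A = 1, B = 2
R1 and R2 are in series across V1 (node 0 → node 1 → node 2), and the output A–B is taken across R2, so this is a voltage divider.
Series current: I = V1/(R1 + R2) = 10/(6200 + 160) = 10/6360 = 0.001572 A
V_R2 = I × R2 = V1 × R2/(R1 + R2) = 10 × 160/6360 = 0.2516 V

Final answer: 0.2516 V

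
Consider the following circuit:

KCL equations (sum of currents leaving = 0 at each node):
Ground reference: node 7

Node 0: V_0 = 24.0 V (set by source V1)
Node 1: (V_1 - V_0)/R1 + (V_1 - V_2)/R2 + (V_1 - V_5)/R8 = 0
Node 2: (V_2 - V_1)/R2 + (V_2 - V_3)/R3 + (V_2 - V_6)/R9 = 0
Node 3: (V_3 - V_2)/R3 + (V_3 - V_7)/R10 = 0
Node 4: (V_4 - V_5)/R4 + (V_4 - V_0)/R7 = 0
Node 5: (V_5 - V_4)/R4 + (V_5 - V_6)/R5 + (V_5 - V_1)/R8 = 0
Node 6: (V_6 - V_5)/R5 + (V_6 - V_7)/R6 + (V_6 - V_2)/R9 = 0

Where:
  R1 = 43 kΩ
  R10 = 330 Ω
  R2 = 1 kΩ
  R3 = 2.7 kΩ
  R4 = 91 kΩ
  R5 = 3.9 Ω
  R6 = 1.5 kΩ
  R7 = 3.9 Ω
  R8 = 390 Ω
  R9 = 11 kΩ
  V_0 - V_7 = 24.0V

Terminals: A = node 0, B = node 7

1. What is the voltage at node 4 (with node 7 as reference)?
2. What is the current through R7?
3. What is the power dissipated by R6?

Nodal analysis, taking node 7 as the 0 V reference.
Source V1 fixes V_0 = 24 V.
KCL at each unknown node (sum of currents leaving = 0; resistances in Ω):
  Node 1: (V_1 - 24)/43000 + (V_1 - V_2)/1000 + (V_1 - V_5)/390 = 0
  Node 2: (V_2 - V_1)/1000 + (V_2 - V_3)/2700 + (V_2 - V_6)/11000 = 0
  Node 3: (V_3 - V_2)/2700 + (V_3 - 0)/330 = 0
  Node 4: (V_4 - V_5)/91000 + (V_4 - 24)/3.9 = 0
  Node 5: (V_5 - V_4)/91000 + (V_5 - V_6)/3.9 + (V_5 - V_1)/390 = 0
  Node 6: (V_6 - V_5)/3.9 + (V_6 - 0)/1500 + (V_6 - V_2)/11000 = 0
Collecting terms (coefficients in siemens):
  0.003587·V_1 - 0.001·V_2 - 0.002564·V_5 = 0.0005581
  0.001461·V_2 - 0.001·V_1 - 0.0003704·V_3 - 0.00009091·V_6 = 0
  0.003401·V_3 - 0.0003704·V_2 = 0
  0.2564·V_4 - 0.00001099·V_5 = 6.154
  0.259·V_5 - 0.002564·V_1 - 0.00001099·V_4 - 0.2564·V_6 = 0
  0.2572·V_6 - 0.00009091·V_2 - 0.2564·V_5 = 0
Solving these 6 simultaneous equations (Gaussian elimination) gives:
  V_1 = 0.9506 V, V_2 = 0.722 V, V_3 = 0.07863 V, V_4 = 24 V
  V_5 = 0.8307 V, V_6 = 0.8285 V
Part 1:
  Read off the nodal solution: V_4 = 24 V
Part 2:
  I_R7 = (V_0 - V_4)/R7 = (24 - 24)/3.9 = 0.0002546 A
  Magnitude: I_R7 = 0.0002546 A
Part 3:
  I_R6 = (V_6 - V_7)/R6 = (0.8285 - 0)/1500 = 0.0005523 A
  P_R6 = I_R6² × R6 = (0.0005523)² × 1500 = 0.0004576 W

Final answers:
1. V_4 = 24 V
2. I_R7 = 0.0002546 A
3. P_R6 = 0.0004576 W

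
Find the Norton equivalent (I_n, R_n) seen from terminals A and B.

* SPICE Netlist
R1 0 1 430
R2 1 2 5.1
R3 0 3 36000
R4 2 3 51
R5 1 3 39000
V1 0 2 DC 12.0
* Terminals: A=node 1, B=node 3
Find the Thévenin equivalent first; then I_n = V_th/R_th and R_n = R_th.
Step 1 — V_th is the open-circuit voltage V_A - V_B (nothing connected across the terminals).
Nodal analysis, taking node 2 as the 0 V reference.
Source V1 fixes V_0 = 12 V.
KCL at each unknown node (sum of currents leaving = 0; resistances in Ω):
  Node 1: (V_1 - 12)/430 + (V_1 - 0)/5.1 + (V_1 - V_3)/39000 = 0
  Node 3: (V_3 - 12)/36000 + (V_3 - 0)/51 + (V_3 - V_1)/39000 = 0
Collecting terms (coefficients in siemens):
  0.1984·V_1 - 0.00002564·V_3 = 0.02791
  0.01966·V_3 - 0.00002564·V_1 = 0.0003333
Determinant D = (0.1984)(0.01966) - (-0.00002564)(-0.00002564) = 0.003901
V_1 = [(0.02791)(0.01966) - (-0.00002564)(0.0003333)]/D = 0.1406 V
V_3 = [(0.1984)(0.0003333) - (0.02791)(-0.00002564)]/D = 0.01714 V
V_th = V_1 - V_3 = 0.1406 - 0.01714 = 0.1235 V
Step 2 — R_th: zero the source — replace V1 by a short circuit (node 2 merges into node 0) — and find the resistance seen between A (node 1) and B (node 3).
Reduce the network between node 1 (A) and node 3 (B) by series/parallel combination:
  Rp1 = R1 ‖ R2 (parallel, both between nodes 0 and 1) = 1/(1/430 + 1/5.1) = 5.04 Ω
  Rp2 = R3 ‖ R4 (parallel, both between nodes 0 and 3) = 1/(1/36000 + 1/51) = 50.93 Ω
  Rs1 = Rp1 + Rp2 (series, joined only at node 0) = 5.04 + 50.93 = 55.97 Ω
  Rp3 = R5 ‖ Rs1 (parallel, both between nodes 1 and 3) = 1/(1/39000 + 1/55.97) = 55.89 Ω
R_th = 55.89 Ω
I_n = V_th/R_th = 0.1235/55.89 = 0.00221 A, and R_n = R_th = 55.89 Ω

Final answer: I_n = 0.00221 A, R_n = 55.89 Ω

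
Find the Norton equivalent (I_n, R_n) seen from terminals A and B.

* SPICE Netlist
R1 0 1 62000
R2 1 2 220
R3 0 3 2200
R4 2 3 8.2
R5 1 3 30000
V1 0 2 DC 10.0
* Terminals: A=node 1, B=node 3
Find the Thévenin equivalent first; then I_n = V_th/R_th and R_n = R_th.
Step 1 — V_th is the open-circuit voltage V_A - V_B (nothing connected across the terminals).
Nodal analysis, taking node 2 as the 0 V reference.
Source V1 fixes V_0 = 10 V.
KCL at each unknown node (sum of currents leaving = 0; resistances in Ω):
  Node 1: (V_1 - 10)/62000 + (V_1 - 0)/220 + (V_1 - V_3)/30000 = 0
  Node 3: (V_3 - 10)/2200 + (V_3 - 0)/8.2 + (V_3 - V_1)/30000 = 0
Collecting terms (coefficients in siemens):
  0.004595·V_1 - 0.00003333·V_3 = 0.0001613
  0.1224·V_3 - 0.00003333·V_1 = 0.004545
Determinant D = (0.004595)(0.1224) - (-0.00003333)(-0.00003333) = 0.0005626
V_1 = [(0.0001613)(0.1224) - (-0.00003333)(0.004545)]/D = 0.03537 V
V_3 = [(0.004595)(0.004545) - (0.0001613)(-0.00003333)]/D = 0.03713 V
V_th = V_1 - V_3 = 0.03537 - 0.03713 = -0.001763 V
Step 2 — R_th: zero the source — replace V1 by a short circuit (node 2 merges into node 0) — and find the resistance seen between A (node 1) and B (node 3).
Reduce the network between node 1 (A) and node 3 (B) by series/parallel combination:
  Rp1 = R1 ‖ R2 (parallel, both between nodes 0 and 1) = 1/(1/62000 + 1/220) = 219.2 Ω
  Rp2 = R3 ‖ R4 (parallel, both between nodes 0 and 3) = 1/(1/2200 + 1/8.2) = 8.17 Ω
  Rs1 = Rp1 + Rp2 (series, joined only at node 0) = 219.2 + 8.17 = 227.4 Ω
  Rp3 = R5 ‖ Rs1 (parallel, both between nodes 1 and 3) = 1/(1/30000 + 1/227.4) = 225.7 Ω
R_th = 225.7 Ω
I_n = V_th/R_th = -0.001763/225.7 = -0.00000781 A, and R_n = R_th = 225.7 Ω

Final answer: I_n = -7.81e-06 A, R_n = 225.7 Ω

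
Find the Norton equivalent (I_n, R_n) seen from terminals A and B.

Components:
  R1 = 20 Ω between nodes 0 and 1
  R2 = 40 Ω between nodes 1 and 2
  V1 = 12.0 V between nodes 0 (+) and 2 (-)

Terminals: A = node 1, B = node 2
Find the Thévenin equivalent first; then I_n = V_th/R_th and R_n = R_th.
Step 1 — V_th is the open-circuit voltage V_A - V_B (nothing connected across the terminals).
Nodal analysis, taking node 2 as the 0 V reference.
Source V1 fixes V_0 = 12 V.
KCL at each unknown node (sum of currents leaving = 0; resistances in Ω):
  Node 1: (V_1 - 12)/20 + (V_1 - 0)/40 = 0
Collecting terms: 0.075 × V_1 = 0.6  =>  V_1 = 8 V
V_th = V_1 - V_2 = 8 - 0 = 8 V
Step 2 — R_th: zero the source — replace V1 by a short circuit (node 2 merges into node 0) — and find the resistance seen between A (node 1) and B (node 0).
Reduce the network between node 1 (A) and node 0 (B) by series/parallel combination:
  Rp1 = R1 ‖ R2 (parallel, both between nodes 0 and 1) = 1/(1/20 + 1/40) = 13.33 Ω
R_th = 13.33 Ω
I_n = V_th/R_th = 8/13.33 = 0.6 A, and R_n = R_th = 13.33 Ω

Final answer: I_n = 0.6 A, R_n = 13.33 Ω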